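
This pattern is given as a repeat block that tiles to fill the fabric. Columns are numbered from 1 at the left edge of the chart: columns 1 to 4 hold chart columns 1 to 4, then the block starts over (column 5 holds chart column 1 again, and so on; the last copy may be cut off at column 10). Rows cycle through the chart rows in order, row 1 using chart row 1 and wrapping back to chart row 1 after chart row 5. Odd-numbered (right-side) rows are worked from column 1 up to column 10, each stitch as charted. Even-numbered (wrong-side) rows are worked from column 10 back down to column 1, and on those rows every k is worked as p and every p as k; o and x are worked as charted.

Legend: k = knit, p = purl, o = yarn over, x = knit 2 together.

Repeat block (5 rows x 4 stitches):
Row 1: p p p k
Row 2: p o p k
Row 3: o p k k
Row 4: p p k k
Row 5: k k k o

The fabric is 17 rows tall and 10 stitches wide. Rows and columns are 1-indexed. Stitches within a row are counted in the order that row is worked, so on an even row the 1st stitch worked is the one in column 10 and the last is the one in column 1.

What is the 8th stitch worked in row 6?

Row 6 uses chart row ((6-1) mod 5)+1 = 1. Row 6 is even, so WS.
Chart row 1 tiled across columns 1-10: p p p k p p p k p p
WS row: flip the tiled sequence (start at column 10) and apply k<->p; o and x stay.
Row 6 as worked: k k p k k k p k k k
Stitch 8 in working order -> k

== STITCH ==
k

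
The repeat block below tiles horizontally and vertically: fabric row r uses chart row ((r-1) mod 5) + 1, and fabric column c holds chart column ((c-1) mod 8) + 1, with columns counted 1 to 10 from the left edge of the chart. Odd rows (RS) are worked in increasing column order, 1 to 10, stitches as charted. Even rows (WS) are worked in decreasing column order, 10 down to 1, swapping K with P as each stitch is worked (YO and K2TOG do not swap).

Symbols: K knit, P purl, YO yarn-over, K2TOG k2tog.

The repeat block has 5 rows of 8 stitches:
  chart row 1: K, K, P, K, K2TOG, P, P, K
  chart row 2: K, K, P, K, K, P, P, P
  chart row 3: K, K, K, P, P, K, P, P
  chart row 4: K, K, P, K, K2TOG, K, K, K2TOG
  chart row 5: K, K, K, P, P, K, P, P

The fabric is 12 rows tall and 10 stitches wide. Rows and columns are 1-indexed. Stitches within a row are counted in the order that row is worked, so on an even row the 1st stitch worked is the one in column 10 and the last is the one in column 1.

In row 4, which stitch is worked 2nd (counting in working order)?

Result:
P

Derivation:
Row 4 uses chart row ((4-1) mod 5)+1 = 4. Row 4 is even, so WS.
Chart row 4 tiled across columns 1-10: K K P K K2TOG K K K2TOG K K
WS: work from column 10 back to column 1 (reverse the tiled row), swapping K<->P (YO and K2TOG unchanged).
Row 4 as worked: P P K2TOG P P K2TOG P K P P
The 2nd stitch worked is P.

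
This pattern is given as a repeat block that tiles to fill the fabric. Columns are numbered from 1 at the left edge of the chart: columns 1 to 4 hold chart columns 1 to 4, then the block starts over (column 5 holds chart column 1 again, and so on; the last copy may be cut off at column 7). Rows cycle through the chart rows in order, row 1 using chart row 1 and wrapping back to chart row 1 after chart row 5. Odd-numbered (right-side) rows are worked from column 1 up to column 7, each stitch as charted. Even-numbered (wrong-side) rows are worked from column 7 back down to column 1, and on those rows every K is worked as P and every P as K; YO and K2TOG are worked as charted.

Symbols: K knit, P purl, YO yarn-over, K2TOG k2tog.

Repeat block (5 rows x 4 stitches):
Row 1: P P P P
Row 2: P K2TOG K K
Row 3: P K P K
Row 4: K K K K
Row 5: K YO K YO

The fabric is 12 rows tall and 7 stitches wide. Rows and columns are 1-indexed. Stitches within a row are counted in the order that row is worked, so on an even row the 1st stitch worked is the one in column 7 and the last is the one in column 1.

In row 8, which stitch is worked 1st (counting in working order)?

Stitch:
K

Derivation:
For row 8: chart row = ((8-1) mod 5) + 1 = 3; this is a WS (even) row.
Chart row 3 tiled across columns 1-7: P K P K P K P
WS: work from column 7 back to column 1 (reverse the tiled row), swapping K<->P (YO and K2TOG unchanged).
Row 8 as worked: K P K P K P K
The 1st stitch worked is K.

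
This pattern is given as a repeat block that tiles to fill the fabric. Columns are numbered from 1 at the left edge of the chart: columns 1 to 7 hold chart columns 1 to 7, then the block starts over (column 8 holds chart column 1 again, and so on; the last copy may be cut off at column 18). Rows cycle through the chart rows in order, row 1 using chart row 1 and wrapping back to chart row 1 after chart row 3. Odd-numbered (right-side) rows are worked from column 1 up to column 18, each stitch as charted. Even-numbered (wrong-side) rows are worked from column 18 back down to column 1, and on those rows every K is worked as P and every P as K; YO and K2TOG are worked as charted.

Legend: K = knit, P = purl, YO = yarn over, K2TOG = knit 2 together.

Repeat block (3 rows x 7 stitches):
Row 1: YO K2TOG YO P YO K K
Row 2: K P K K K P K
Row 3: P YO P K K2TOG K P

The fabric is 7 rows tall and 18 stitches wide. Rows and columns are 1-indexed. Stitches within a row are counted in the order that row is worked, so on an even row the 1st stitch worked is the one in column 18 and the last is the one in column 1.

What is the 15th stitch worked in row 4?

Row 4: (4-1) mod 3 = 0, so use chart row 1. Even row -> WS.
Chart row 1 tiled across columns 1-18: YO K2TOG YO P YO K K YO K2TOG YO P YO K K YO K2TOG YO P
Wrong side: read the tiled row from column 18 down to 1 and exchange K with P (leave YO, K2TOG).
Row 4 as worked: K YO K2TOG YO P P YO K YO K2TOG YO P P YO K YO K2TOG YO
Stitch 15 in working order -> K

Stitch:
K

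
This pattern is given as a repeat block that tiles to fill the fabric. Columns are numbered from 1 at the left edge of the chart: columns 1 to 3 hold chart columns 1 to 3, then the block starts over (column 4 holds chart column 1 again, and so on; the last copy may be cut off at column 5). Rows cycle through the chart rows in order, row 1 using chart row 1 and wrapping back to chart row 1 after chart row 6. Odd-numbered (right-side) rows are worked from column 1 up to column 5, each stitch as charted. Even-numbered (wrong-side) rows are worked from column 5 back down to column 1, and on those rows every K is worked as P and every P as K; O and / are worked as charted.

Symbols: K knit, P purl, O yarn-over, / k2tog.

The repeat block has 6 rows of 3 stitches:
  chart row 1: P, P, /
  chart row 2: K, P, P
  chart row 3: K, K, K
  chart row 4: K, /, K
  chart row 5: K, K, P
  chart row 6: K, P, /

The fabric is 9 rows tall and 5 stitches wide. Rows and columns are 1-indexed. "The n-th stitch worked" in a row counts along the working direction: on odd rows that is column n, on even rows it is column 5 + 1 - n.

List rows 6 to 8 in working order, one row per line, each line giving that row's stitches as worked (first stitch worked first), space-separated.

Row 6: chart row 6, WS - tiled (columns 1-5): K P / K P; work from column 5 back to 1 with K<->P swapped.
Row 7: chart row 1, RS - tile across columns 1-5 and work as-is.
Row 8: chart row 2, WS - tiled (columns 1-5): K P P K P; work from column 5 back to 1 with K<->P swapped.

== ROWS AS WORKED ==
K P / K P
P P / P P
K P K K P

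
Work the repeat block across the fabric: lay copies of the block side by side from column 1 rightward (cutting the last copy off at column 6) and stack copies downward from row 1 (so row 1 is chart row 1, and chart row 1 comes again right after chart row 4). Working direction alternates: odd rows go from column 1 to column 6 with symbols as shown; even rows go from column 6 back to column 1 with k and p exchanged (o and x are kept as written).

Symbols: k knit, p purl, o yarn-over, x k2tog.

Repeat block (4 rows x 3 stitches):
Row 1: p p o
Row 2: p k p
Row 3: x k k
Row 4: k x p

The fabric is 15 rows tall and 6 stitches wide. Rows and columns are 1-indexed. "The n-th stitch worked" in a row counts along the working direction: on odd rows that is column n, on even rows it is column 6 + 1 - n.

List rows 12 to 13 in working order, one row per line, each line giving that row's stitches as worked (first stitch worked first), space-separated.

Row 12: chart row 4, WS - tiled (columns 1-6): k x p k x p; work from column 6 back to 1 with k<->p swapped.
Row 13: chart row 1, RS - tile across columns 1-6 and work as-is.

== ROWS AS WORKED ==
k x p k x p
p p o p p o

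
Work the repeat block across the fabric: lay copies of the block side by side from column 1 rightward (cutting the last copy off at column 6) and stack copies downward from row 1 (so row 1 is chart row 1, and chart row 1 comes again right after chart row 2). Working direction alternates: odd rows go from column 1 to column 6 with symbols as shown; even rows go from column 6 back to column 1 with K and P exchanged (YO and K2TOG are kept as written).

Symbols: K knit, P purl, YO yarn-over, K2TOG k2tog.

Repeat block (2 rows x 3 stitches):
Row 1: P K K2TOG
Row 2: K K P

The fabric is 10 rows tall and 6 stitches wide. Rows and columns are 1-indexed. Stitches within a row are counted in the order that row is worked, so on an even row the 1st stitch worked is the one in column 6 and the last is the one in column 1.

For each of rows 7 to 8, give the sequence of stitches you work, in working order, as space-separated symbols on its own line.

== ROWS AS WORKED ==
P K K2TOG P K K2TOG
K P P K P P

Derivation:
Row 7: chart row 1, RS - tile across columns 1-6 and work as-is.
Row 8: chart row 2, WS - tiled (columns 1-6): K K P K K P; work from column 6 back to 1 with K<->P swapped.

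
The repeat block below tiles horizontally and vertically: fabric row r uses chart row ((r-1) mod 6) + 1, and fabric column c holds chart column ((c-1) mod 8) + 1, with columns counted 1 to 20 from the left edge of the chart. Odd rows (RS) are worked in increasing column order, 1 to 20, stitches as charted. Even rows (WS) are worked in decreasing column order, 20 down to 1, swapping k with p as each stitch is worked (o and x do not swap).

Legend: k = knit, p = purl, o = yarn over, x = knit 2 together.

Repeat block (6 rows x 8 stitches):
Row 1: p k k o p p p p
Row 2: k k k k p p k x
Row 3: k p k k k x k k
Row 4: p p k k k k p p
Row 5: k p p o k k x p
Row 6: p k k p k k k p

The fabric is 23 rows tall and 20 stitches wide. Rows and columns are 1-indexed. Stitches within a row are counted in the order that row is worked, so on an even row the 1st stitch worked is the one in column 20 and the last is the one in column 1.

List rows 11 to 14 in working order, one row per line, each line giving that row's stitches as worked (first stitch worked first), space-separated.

Row 11: chart row 5, RS - tile across columns 1-20 and work as-is.
Row 12: chart row 6, WS - tiled (columns 1-20): p k k p k k k p p k k p k k k p p k k p; work from column 20 back to 1 with k<->p swapped.
Row 13: chart row 1, RS - tile across columns 1-20 and work as-is.
Row 14: chart row 2, WS - tiled (columns 1-20): k k k k p p k x k k k k p p k x k k k k; work from column 20 back to 1 with k<->p swapped.

== ROWS AS WORKED ==
k p p o k k x p k p p o k k x p k p p o
k p p k k p p p k p p k k p p p k p p k
p k k o p p p p p k k o p p p p p k k o
p p p p x p k k p p p p x p k k p p p p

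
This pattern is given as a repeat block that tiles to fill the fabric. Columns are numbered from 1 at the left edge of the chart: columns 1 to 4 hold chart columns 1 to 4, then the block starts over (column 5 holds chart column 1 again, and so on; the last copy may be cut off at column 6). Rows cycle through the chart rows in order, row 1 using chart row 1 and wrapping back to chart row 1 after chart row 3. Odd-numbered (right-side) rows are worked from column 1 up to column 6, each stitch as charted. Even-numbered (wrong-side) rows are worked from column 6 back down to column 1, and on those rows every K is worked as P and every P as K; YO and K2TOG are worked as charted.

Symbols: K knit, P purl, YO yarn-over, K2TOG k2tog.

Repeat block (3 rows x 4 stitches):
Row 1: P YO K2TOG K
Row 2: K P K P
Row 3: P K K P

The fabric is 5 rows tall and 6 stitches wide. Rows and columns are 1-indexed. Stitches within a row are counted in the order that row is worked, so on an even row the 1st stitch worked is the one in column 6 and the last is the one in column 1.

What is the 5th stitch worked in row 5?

Stitch:
K

Derivation:
Row 5 uses chart row ((5-1) mod 3)+1 = 2. Row 5 is odd, so RS.
Chart row 2 tiled across columns 1-6: K P K P K P
RS row: no reversal, no swap; stitch n worked = column n.
Counting 5 along the worked row gives K.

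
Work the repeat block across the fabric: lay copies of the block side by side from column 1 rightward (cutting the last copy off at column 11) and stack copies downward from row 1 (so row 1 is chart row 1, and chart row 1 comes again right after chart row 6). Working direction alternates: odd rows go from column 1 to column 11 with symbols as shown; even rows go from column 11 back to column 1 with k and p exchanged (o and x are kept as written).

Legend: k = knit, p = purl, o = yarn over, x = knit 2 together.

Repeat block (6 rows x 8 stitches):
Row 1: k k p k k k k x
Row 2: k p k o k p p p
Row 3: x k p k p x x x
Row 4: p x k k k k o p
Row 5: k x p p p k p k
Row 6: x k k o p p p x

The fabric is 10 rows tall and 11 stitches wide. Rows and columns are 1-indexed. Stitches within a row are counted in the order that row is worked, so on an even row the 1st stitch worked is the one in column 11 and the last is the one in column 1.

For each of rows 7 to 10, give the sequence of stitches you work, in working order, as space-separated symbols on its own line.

Result:
k k p k k k k x k k p
p k p k k k p o p k p
x k p k p x x x x k p
p x k k o p p p p x k

Derivation:
Row 7: chart row 1, RS - tile across columns 1-11 and work as-is.
Row 8: chart row 2, WS - tiled (columns 1-11): k p k o k p p p k p k; work from column 11 back to 1 with k<->p swapped.
Row 9: chart row 3, RS - tile across columns 1-11 and work as-is.
Row 10: chart row 4, WS - tiled (columns 1-11): p x k k k k o p p x k; work from column 11 back to 1 with k<->p swapped.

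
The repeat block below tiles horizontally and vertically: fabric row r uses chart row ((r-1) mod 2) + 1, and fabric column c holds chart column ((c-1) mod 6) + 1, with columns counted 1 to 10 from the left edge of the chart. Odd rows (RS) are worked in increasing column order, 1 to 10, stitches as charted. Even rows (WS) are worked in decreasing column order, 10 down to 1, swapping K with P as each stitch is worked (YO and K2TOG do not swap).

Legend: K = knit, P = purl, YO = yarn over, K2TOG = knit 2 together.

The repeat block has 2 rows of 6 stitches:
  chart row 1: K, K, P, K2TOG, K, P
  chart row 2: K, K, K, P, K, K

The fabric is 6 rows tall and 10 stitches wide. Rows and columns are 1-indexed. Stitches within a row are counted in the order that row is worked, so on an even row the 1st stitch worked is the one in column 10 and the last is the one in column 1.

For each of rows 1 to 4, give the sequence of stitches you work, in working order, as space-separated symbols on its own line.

Result:
K K P K2TOG K P K K P K2TOG
K P P P P P K P P P
K K P K2TOG K P K K P K2TOG
K P P P P P K P P P

Derivation:
Row 1: chart row 1, RS - tile across columns 1-10 and work as-is.
Row 2: chart row 2, WS - tiled (columns 1-10): K K K P K K K K K P; work from column 10 back to 1 with K<->P swapped.
Row 3: chart row 1, RS - tile across columns 1-10 and work as-is.
Row 4: chart row 2, WS - tiled (columns 1-10): K K K P K K K K K P; work from column 10 back to 1 with K<->P swapped.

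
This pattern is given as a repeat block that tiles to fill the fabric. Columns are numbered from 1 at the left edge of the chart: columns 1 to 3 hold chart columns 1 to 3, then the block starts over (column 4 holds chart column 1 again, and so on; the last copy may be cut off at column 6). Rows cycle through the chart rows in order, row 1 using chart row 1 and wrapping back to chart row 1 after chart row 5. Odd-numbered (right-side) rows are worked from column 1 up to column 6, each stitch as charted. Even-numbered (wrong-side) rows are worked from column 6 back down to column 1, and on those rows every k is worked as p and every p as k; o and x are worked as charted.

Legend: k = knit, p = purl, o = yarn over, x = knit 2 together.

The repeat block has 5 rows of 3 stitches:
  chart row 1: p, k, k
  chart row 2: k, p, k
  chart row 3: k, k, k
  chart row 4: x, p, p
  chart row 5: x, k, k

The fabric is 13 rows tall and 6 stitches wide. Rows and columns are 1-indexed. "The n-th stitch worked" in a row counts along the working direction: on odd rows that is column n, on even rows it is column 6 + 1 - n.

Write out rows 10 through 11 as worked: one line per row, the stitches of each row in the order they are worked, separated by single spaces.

Row 10: chart row 5, WS - tiled (columns 1-6): x k k x k k; work from column 6 back to 1 with k<->p swapped.
Row 11: chart row 1, RS - tile across columns 1-6 and work as-is.

== ROWS AS WORKED ==
p p x p p x
p k k p k k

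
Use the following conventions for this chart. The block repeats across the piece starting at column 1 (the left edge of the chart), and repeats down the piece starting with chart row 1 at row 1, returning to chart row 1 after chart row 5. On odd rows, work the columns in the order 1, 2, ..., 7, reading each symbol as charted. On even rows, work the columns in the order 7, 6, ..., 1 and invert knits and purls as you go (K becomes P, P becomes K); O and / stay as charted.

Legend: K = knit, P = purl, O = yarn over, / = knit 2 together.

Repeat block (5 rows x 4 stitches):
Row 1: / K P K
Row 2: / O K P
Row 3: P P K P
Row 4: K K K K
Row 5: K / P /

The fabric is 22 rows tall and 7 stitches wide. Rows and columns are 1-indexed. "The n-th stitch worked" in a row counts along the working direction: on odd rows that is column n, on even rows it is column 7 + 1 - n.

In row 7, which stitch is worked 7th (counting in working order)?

Stitch:
K

Derivation:
Row 7 uses chart row ((7-1) mod 5)+1 = 2. Row 7 is odd, so RS.
Chart row 2 tiled across columns 1-7: / O K P / O K
Right side: take the tiled row as-is (worked left to right from column 1).
The 7th stitch worked is K.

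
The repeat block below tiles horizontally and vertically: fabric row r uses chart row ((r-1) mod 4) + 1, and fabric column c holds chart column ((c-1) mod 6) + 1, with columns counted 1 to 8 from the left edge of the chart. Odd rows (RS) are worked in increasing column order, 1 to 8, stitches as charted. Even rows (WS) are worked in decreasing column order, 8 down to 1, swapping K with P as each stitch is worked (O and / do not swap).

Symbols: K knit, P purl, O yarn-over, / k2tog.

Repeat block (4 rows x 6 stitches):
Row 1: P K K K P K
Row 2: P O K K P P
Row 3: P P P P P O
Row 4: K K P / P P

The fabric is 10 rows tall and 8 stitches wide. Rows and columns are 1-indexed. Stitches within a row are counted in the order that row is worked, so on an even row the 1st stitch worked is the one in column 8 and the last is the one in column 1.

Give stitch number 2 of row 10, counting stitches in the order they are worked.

For row 10: chart row = ((10-1) mod 4) + 1 = 2; this is a WS (even) row.
Chart row 2 tiled across columns 1-8: P O K K P P P O
WS: work from column 8 back to column 1 (reverse the tiled row), swapping K<->P (O and / unchanged).
Row 10 as worked: O K K K P P O K
Counting 2 along the worked row gives K.

Result:
K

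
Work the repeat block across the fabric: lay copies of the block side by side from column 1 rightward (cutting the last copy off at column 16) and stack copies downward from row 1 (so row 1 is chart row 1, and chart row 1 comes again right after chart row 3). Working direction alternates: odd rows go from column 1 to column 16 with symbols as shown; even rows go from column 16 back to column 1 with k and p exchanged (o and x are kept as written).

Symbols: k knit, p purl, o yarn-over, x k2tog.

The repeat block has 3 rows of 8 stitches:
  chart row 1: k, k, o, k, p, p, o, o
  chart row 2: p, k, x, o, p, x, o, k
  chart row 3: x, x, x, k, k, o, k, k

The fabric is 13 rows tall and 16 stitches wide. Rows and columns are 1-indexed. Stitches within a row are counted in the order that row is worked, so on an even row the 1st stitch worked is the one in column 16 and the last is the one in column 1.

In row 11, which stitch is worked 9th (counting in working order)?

Result:
p

Derivation:
Row 11: (11-1) mod 3 = 1, so use chart row 2. Odd row -> RS.
Chart row 2 tiled across columns 1-16: p k x o p x o k p k x o p x o k
RS row: no reversal, no swap; stitch n worked = column n.
Stitch 9 in working order -> p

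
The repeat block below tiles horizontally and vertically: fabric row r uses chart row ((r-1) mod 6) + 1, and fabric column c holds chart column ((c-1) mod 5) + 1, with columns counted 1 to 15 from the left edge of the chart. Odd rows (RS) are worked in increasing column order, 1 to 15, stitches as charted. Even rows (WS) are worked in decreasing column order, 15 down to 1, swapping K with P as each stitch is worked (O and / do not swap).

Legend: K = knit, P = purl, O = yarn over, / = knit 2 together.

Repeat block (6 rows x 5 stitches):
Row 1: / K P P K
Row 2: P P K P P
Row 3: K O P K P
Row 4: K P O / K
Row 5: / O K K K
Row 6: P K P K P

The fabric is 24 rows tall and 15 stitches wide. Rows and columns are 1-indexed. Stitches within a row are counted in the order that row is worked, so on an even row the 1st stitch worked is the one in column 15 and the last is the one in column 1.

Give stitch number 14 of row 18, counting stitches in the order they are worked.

Row 18: (18-1) mod 6 = 5, so use chart row 6. Even row -> WS.
Chart row 6 tiled across columns 1-15: P K P K P P K P K P P K P K P
WS row: flip the tiled sequence (start at column 15) and apply K<->P; O and / stay.
Row 18 as worked: K P K P K K P K P K K P K P K
The 14th stitch worked is P.

== STITCH ==
P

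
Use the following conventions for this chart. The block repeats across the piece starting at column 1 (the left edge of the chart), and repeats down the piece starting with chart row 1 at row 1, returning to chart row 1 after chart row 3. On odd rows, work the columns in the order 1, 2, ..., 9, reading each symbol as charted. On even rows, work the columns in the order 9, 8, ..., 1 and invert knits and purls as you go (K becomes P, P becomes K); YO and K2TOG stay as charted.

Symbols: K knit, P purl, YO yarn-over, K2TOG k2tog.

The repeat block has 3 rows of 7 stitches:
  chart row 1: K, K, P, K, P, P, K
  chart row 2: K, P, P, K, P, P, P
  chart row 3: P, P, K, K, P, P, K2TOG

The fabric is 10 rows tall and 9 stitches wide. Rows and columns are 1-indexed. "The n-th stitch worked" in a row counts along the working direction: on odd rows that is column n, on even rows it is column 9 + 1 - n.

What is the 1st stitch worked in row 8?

For row 8: chart row = ((8-1) mod 3) + 1 = 2; this is a WS (even) row.
Chart row 2 tiled across columns 1-9: K P P K P P P K P
Wrong side: read the tiled row from column 9 down to 1 and exchange K with P (leave YO, K2TOG).
Row 8 as worked: K P K K K P K K P
The 1st stitch worked is K.

Stitch:
K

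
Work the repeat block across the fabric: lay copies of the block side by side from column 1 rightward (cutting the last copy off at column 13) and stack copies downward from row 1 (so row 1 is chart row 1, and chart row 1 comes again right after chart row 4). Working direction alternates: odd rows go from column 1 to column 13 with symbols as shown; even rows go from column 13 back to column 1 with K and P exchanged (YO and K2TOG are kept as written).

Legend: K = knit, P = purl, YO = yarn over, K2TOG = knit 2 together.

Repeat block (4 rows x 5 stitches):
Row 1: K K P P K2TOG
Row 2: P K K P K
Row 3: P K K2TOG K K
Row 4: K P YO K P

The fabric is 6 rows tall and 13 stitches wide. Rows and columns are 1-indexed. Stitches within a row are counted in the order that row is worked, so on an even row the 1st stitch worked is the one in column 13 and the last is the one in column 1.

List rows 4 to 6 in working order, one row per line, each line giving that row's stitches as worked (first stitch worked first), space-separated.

Row 4: chart row 4, WS - tiled (columns 1-13): K P YO K P K P YO K P K P YO; work from column 13 back to 1 with K<->P swapped.
Row 5: chart row 1, RS - tile across columns 1-13 and work as-is.
Row 6: chart row 2, WS - tiled (columns 1-13): P K K P K P K K P K P K K; work from column 13 back to 1 with K<->P swapped.

Result:
YO K P K P YO K P K P YO K P
K K P P K2TOG K K P P K2TOG K K P
P P K P K P P K P K P P K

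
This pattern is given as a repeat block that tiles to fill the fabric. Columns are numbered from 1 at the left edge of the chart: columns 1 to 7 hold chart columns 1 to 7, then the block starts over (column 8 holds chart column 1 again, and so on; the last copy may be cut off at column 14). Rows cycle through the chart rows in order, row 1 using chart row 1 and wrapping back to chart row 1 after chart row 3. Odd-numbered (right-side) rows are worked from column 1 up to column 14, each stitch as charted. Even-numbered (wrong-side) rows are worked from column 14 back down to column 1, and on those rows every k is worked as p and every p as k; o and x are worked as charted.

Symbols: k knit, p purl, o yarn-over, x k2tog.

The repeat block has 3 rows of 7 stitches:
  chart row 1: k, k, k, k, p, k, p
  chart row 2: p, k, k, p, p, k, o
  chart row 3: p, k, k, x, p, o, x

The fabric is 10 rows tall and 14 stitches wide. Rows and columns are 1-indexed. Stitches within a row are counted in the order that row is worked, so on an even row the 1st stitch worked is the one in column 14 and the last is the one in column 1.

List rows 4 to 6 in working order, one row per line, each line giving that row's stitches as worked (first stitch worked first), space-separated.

Row 4: chart row 1, WS - tiled (columns 1-14): k k k k p k p k k k k p k p; work from column 14 back to 1 with k<->p swapped.
Row 5: chart row 2, RS - tile across columns 1-14 and work as-is.
Row 6: chart row 3, WS - tiled (columns 1-14): p k k x p o x p k k x p o x; work from column 14 back to 1 with k<->p swapped.

Rows as worked:
k p k p p p p k p k p p p p
p k k p p k o p k k p p k o
x o k x p p k x o k x p p k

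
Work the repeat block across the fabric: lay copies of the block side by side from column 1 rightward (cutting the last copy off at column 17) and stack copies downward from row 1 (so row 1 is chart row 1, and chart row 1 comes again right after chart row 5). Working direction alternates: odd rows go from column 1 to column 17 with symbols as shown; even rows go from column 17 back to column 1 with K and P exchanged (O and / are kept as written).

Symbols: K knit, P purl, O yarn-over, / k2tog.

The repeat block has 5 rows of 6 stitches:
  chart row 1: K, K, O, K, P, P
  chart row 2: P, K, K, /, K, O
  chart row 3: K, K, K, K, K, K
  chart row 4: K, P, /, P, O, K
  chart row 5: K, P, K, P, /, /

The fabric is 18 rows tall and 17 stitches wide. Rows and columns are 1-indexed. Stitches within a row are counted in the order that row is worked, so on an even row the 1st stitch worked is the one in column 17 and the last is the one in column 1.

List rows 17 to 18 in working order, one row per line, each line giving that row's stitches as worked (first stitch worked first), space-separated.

Result:
P K K / K O P K K / K O P K K / K
P P P P P P P P P P P P P P P P P

Derivation:
Row 17: chart row 2, RS - tile across columns 1-17 and work as-is.
Row 18: chart row 3, WS - tiled (columns 1-17): K K K K K K K K K K K K K K K K K; work from column 17 back to 1 with K<->P swapped.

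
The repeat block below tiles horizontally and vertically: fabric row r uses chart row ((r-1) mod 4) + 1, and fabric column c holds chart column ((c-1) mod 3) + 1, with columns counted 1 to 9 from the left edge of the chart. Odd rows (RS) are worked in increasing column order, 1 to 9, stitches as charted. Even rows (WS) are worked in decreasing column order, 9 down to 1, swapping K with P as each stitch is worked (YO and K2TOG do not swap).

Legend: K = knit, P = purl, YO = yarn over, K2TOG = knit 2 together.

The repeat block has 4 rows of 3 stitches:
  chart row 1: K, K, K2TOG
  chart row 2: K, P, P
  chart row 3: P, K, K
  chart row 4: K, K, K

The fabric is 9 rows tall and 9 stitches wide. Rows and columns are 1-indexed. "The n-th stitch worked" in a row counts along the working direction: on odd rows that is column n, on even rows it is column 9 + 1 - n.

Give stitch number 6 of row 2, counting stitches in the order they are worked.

For row 2: chart row = ((2-1) mod 4) + 1 = 2; this is a WS (even) row.
Chart row 2 tiled across columns 1-9: K P P K P P K P P
WS: work from column 9 back to column 1 (reverse the tiled row), swapping K<->P (YO and K2TOG unchanged).
Row 2 as worked: K K P K K P K K P
Stitch 6 in working order -> P

== STITCH ==
P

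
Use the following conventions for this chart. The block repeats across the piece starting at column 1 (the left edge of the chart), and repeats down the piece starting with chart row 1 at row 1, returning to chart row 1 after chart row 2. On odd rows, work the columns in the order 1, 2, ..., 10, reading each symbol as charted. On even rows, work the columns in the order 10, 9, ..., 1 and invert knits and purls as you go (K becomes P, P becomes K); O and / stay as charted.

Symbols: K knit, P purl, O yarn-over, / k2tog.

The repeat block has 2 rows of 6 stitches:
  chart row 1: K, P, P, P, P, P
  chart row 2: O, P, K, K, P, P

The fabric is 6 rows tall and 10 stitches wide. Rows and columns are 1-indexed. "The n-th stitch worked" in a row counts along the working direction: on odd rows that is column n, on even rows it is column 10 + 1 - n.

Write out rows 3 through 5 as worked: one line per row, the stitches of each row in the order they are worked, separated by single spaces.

== ROWS AS WORKED ==
K P P P P P K P P P
P P K O K K P P K O
K P P P P P K P P P

Derivation:
Row 3: chart row 1, RS - tile across columns 1-10 and work as-is.
Row 4: chart row 2, WS - tiled (columns 1-10): O P K K P P O P K K; work from column 10 back to 1 with K<->P swapped.
Row 5: chart row 1, RS - tile across columns 1-10 and work as-is.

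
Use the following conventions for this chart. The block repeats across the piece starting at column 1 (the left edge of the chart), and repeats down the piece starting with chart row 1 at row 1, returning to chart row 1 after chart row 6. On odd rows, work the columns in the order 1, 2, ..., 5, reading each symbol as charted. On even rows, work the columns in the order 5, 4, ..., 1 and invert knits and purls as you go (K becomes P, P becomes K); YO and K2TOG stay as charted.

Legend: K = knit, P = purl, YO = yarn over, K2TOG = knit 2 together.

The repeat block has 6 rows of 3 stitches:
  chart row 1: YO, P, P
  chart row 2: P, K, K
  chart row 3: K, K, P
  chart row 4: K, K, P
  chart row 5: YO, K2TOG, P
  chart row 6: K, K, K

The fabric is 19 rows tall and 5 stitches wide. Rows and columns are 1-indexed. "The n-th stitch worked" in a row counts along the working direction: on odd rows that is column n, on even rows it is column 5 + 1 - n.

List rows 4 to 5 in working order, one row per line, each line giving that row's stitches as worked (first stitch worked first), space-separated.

Result:
P P K P P
YO K2TOG P YO K2TOG

Derivation:
Row 4: chart row 4, WS - tiled (columns 1-5): K K P K K; work from column 5 back to 1 with K<->P swapped.
Row 5: chart row 5, RS - tile across columns 1-5 and work as-is.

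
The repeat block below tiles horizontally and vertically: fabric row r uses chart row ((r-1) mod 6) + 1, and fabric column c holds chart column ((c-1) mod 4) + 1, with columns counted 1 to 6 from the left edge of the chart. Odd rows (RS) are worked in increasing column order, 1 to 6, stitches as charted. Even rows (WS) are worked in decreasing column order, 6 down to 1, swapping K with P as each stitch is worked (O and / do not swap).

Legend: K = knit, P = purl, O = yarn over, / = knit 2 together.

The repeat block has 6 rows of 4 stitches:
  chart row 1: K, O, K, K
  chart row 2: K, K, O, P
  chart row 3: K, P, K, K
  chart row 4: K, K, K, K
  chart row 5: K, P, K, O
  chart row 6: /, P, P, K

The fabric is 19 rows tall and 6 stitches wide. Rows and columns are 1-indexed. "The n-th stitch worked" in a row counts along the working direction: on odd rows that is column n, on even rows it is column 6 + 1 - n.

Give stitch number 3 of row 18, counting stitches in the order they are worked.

Stitch:
P

Derivation:
Row 18: (18-1) mod 6 = 5, so use chart row 6. Even row -> WS.
Chart row 6 tiled across columns 1-6: / P P K / P
WS: work from column 6 back to column 1 (reverse the tiled row), swapping K<->P (O and / unchanged).
Row 18 as worked: K / P K K /
The 3rd stitch worked is P.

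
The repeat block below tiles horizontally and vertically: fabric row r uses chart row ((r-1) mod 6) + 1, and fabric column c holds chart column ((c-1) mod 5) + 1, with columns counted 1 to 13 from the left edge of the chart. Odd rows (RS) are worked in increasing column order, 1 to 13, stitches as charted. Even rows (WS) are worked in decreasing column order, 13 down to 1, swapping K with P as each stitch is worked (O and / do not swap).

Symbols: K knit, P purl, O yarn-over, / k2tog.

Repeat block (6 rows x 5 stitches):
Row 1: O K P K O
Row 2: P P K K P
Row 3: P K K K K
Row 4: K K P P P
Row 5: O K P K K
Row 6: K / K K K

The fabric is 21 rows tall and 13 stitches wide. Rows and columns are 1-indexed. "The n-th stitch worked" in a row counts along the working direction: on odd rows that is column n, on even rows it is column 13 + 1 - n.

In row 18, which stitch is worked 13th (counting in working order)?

Stitch:
P

Derivation:
For row 18: chart row = ((18-1) mod 6) + 1 = 6; this is a WS (even) row.
Chart row 6 tiled across columns 1-13: K / K K K K / K K K K / K
WS: work from column 13 back to column 1 (reverse the tiled row), swapping K<->P (O and / unchanged).
Row 18 as worked: P / P P P P / P P P P / P
Counting 13 along the worked row gives P.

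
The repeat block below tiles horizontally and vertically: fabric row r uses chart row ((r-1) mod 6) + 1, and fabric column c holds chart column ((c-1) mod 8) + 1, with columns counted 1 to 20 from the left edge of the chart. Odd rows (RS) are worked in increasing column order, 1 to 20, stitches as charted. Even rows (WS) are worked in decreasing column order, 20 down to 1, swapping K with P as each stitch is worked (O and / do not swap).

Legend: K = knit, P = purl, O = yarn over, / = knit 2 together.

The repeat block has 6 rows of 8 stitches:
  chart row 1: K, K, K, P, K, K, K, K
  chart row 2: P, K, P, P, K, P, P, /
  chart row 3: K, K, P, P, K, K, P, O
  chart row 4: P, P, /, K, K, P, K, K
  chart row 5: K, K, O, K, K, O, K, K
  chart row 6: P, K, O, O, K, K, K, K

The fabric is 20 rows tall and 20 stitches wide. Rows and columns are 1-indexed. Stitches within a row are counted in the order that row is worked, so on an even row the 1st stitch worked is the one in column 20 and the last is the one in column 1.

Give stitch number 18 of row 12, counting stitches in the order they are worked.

Stitch:
O

Derivation:
For row 12: chart row = ((12-1) mod 6) + 1 = 6; this is a WS (even) row.
Chart row 6 tiled across columns 1-20: P K O O K K K K P K O O K K K K P K O O
Wrong side: read the tiled row from column 20 down to 1 and exchange K with P (leave O, /).
Row 12 as worked: O O P K P P P P O O P K P P P P O O P K
Stitch 18 in working order -> O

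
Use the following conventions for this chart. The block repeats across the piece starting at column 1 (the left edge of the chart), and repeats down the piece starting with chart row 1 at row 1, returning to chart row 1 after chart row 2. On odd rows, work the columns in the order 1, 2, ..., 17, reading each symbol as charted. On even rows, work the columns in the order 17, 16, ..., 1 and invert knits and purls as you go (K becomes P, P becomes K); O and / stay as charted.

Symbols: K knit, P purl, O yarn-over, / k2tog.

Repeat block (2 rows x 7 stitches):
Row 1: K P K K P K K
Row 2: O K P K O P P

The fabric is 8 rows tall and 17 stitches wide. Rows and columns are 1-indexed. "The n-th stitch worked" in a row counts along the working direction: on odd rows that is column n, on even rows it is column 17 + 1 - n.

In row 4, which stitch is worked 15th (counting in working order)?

Stitch:
K

Derivation:
Row 4: (4-1) mod 2 = 1, so use chart row 2. Even row -> WS.
Chart row 2 tiled across columns 1-17: O K P K O P P O K P K O P P O K P
Wrong side: read the tiled row from column 17 down to 1 and exchange K with P (leave O, /).
Row 4 as worked: K P O K K O P K P O K K O P K P O
Stitch 15 in working order -> K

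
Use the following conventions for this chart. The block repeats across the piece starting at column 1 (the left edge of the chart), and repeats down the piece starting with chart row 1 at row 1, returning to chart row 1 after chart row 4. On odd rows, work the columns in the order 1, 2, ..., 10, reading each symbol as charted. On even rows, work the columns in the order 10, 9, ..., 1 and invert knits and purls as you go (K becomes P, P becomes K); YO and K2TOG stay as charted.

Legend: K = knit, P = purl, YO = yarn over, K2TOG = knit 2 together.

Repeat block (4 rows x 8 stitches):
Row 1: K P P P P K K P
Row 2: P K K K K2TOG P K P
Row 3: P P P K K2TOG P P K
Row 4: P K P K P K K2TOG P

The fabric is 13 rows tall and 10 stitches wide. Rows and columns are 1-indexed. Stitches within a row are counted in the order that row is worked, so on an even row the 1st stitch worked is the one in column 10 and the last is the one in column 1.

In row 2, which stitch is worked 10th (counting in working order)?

== STITCH ==
K

Derivation:
For row 2: chart row = ((2-1) mod 4) + 1 = 2; this is a WS (even) row.
Chart row 2 tiled across columns 1-10: P K K K K2TOG P K P P K
WS row: flip the tiled sequence (start at column 10) and apply K<->P; YO and K2TOG stay.
Row 2 as worked: P K K P K K2TOG P P P K
The 10th stitch worked is K.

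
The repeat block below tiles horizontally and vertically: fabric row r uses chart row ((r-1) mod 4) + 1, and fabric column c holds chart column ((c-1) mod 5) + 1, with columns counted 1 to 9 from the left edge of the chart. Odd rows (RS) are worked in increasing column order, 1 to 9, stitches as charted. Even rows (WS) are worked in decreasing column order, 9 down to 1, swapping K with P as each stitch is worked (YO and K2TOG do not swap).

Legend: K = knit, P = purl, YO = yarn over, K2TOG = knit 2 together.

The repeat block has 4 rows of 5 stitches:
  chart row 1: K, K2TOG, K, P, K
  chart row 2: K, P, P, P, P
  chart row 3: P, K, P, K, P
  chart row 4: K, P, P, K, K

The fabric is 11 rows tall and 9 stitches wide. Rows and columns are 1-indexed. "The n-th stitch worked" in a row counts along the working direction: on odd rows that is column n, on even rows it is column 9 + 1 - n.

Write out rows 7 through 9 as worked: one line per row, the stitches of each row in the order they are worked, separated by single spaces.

Row 7: chart row 3, RS - tile across columns 1-9 and work as-is.
Row 8: chart row 4, WS - tiled (columns 1-9): K P P K K K P P K; work from column 9 back to 1 with K<->P swapped.
Row 9: chart row 1, RS - tile across columns 1-9 and work as-is.

== ROWS AS WORKED ==
P K P K P P K P K
P K K P P P K K P
K K2TOG K P K K K2TOG K P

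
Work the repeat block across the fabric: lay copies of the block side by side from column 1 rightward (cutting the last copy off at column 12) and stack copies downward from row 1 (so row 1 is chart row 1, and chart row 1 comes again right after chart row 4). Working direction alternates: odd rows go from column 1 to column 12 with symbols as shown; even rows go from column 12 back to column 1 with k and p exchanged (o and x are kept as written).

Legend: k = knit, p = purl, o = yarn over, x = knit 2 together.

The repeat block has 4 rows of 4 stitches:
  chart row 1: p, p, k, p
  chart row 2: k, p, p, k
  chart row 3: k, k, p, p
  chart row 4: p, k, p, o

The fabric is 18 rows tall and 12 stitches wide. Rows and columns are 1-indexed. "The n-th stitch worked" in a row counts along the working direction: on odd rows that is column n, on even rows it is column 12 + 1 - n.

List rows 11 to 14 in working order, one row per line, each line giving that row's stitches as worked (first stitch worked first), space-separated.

Rows as worked:
k k p p k k p p k k p p
o k p k o k p k o k p k
p p k p p p k p p p k p
p k k p p k k p p k k p

Derivation:
Row 11: chart row 3, RS - tile across columns 1-12 and work as-is.
Row 12: chart row 4, WS - tiled (columns 1-12): p k p o p k p o p k p o; work from column 12 back to 1 with k<->p swapped.
Row 13: chart row 1, RS - tile across columns 1-12 and work as-is.
Row 14: chart row 2, WS - tiled (columns 1-12): k p p k k p p k k p p k; work from column 12 back to 1 with k<->p swapped.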